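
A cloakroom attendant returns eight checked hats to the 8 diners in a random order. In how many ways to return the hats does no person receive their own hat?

14833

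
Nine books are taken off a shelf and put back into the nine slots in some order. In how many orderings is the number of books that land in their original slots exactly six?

168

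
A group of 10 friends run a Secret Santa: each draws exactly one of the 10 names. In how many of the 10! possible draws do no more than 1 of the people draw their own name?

Sum C(10,i)·!(10-i) for i = 0..1:
  i=0: C(10,0)·!10 = 1·1334961 = 1334961
  i=1: C(10,1)·!9 = 10·133496 = 1334960
Total = 2669921.

2669921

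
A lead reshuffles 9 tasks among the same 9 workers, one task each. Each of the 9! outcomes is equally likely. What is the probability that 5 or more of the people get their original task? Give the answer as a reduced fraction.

1339/362880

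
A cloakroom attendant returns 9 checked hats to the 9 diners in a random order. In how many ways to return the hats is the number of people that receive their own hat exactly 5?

Choose which 5 of the 9 are fixed: C(9,5) = 126.
The other 4 form a derangement: !4 = 9.
Total: 126 × 9 = 1134.

1134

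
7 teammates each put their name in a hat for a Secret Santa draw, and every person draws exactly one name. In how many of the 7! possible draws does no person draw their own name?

The subfactorial !7 = [7!/e] (nearest integer).
7! = 5040, and 5040/e ≈ 1854.11, so !7 = 1854.

1854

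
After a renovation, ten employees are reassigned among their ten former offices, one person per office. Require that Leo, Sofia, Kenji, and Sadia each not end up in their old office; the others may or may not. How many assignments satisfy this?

2399760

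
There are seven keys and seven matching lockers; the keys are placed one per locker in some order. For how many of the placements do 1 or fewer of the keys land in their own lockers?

3709

Sum C(7,i)·!(7-i) for i = 0..1:
  i=0: C(7,0)·!7 = 1·1854 = 1854
  i=1: C(7,1)·!6 = 7·265 = 1855
Total = 3709.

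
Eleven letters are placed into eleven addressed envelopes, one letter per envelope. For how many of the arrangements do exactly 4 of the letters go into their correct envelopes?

611820

Choose which 4 of the 11 are fixed: C(11,4) = 330.
The remaining 7 must be deranged: !7 = 1854.
Total: 330 × 1854 = 611820.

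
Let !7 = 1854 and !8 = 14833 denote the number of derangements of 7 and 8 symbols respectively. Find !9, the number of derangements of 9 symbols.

133496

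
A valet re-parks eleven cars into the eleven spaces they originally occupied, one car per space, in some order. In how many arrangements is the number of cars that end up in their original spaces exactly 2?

Choose which 2 of the 11 are fixed: C(11,2) = 55.
The other 9 form a derangement: !9 = 133496.
Total: 55 × 133496 = 7342280.

7342280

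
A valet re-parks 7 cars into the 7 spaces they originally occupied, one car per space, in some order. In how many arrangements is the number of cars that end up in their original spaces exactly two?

924

Choose which 2 of the 7 are fixed: C(7,2) = 21.
The other 5 form a derangement: !5 = 44.
Total: 21 × 44 = 924.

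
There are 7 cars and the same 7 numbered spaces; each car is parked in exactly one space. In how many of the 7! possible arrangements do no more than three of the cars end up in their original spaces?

# with exactly i fixed is C(7,i)·!(7-i); sum over i=0..3:
  i=0: C(7,0)·!7 = 1·1854 = 1854
  i=1: C(7,1)·!6 = 7·265 = 1855
  i=2: C(7,2)·!5 = 21·44 = 924
  i=3: C(7,3)·!4 = 35·9 = 315
Total = 4948.

4948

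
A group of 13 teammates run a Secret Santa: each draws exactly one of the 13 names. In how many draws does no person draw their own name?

2290792932

!13 is the nearest integer to 13!/e.
13! = 6227020800, and 6227020800/e ≈ 2290792932.07, so !13 = 2290792932.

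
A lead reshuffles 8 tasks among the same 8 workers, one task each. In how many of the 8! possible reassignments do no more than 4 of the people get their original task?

Sum C(8,i)·!(8-i) for i = 0..4:
  i=0: C(8,0)·!8 = 1·14833 = 14833
  i=1: C(8,1)·!7 = 8·1854 = 14832
  i=2: C(8,2)·!6 = 28·265 = 7420
  i=3: C(8,3)·!5 = 56·44 = 2464
  i=4: C(8,4)·!4 = 70·9 = 630
Total = 40179.

40179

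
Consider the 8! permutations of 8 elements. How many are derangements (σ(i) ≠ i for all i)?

By inclusion-exclusion, !8 = Σ (-1)^k · 8!/k! for k=0..8
= 8! - 8!/1! + 8!/2! - 8!/3! + 8!/4! - 8!/5! + 8!/6! - 8!/7! + 8!/8!
= 40320 - 40320 + 20160 - 6720 + 1680 - 336 + 56 - 8 + 1
= 14833

14833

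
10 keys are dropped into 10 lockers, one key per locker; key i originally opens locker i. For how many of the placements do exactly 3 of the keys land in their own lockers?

222480

Choose which 3 of the 10 are fixed: C(10,3) = 120.
The remaining 7 must be deranged: !7 = 1854.
Total: 120 × 1854 = 222480.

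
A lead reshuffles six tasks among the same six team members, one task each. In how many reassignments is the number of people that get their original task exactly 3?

40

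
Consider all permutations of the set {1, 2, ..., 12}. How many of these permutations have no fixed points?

176214841

!12 = 12! · Σ_{k=0}^{12} (-1)^k/k!
= 12! - 12!/1! + 12!/2! - 12!/3! + 12!/4! - 12!/5! + 12!/6! - 12!/7! + 12!/8! - 12!/9! + 12!/10! - 12!/11! + 12!/12!
= 479001600 - 479001600 + 239500800 - 79833600 + 19958400 - 3991680 + 665280 - 95040 + 11880 - 1320 + 132 - 12 + 1
= 176214841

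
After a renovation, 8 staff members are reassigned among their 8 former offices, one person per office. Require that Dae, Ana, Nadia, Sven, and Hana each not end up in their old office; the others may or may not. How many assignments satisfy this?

21234

Inclusion-exclusion on the 5 forbidden self-matches:
Σ_{j=0}^{5} (-1)^j C(5,j)(8-j)!
= C(5,0)·8! - C(5,1)·7! + C(5,2)·6! - C(5,3)·5! + C(5,4)·4! - C(5,5)·3!
= 40320 - 25200 + 7200 - 1200 + 120 - 6
= 21234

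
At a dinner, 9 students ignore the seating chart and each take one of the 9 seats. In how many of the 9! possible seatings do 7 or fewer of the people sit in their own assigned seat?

362879

# with exactly i fixed is C(9,i)·!(9-i); sum over i=0..7:
  i=0: C(9,0)·!9 = 1·133496 = 133496
  i=1: C(9,1)·!8 = 9·14833 = 133497
  i=2: C(9,2)·!7 = 36·1854 = 66744
  i=3: C(9,3)·!6 = 84·265 = 22260
  i=4: C(9,4)·!5 = 126·44 = 5544
  i=5: C(9,5)·!4 = 126·9 = 1134
  i=6: C(9,6)·!3 = 84·2 = 168
  i=7: C(9,7)·!2 = 36·1 = 36
Total = 362879.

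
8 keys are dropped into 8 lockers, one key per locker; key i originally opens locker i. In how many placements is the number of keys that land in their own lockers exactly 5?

112

Pick the 5 fixed positions: C(8,5) = 56 ways.
The remaining 3 must be deranged: !3 = 2.
Total: 56 × 2 = 112.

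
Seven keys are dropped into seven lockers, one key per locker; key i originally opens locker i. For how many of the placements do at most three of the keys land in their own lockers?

4948

Sum C(7,i)·!(7-i) for i = 0..3:
  i=0: C(7,0)·!7 = 1·1854 = 1854
  i=1: C(7,1)·!6 = 7·265 = 1855
  i=2: C(7,2)·!5 = 21·44 = 924
  i=3: C(7,3)·!4 = 35·9 = 315
Total = 4948.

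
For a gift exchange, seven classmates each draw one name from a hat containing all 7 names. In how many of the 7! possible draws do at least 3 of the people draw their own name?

407

# with exactly i fixed is C(7,i)·!(7-i); sum over i=3..7:
  i=3: C(7,3)·!4 = 35·9 = 315
  i=4: C(7,4)·!3 = 35·2 = 70
  i=5: C(7,5)·!2 = 21·1 = 21
  i=6: C(7,6)·!1 = 7·0 = 0
  i=7: C(7,7)·!0 = 1·1 = 1
Total = 407.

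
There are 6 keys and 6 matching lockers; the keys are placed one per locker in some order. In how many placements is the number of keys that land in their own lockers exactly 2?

135

Choose which 2 of the 6 are fixed: C(6,2) = 15.
The remaining 4 must be deranged: !4 = 9.
Total: 15 × 9 = 135.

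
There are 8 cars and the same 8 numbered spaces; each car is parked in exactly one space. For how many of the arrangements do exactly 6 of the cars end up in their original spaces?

28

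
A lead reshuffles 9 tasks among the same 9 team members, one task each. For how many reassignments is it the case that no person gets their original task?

The number of derangements of 9 is !9 = Σ_{k=0}^{9} (-1)^k·9!/k!
= 9! - 9!/1! + 9!/2! - 9!/3! + 9!/4! - 9!/5! + 9!/6! - 9!/7! + 9!/8! - 9!/9!
= 362880 - 362880 + 181440 - 60480 + 15120 - 3024 + 504 - 72 + 9 - 1
= 133496

133496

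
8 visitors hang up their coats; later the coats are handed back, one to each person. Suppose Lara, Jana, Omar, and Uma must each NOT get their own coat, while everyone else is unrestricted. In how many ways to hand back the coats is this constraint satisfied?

Let A_j be the event that the j-th constrained one is fixed. By inclusion-exclusion over the 4 events:
Σ_{j=0}^{4} (-1)^j C(4,j)(8-j)!
= C(4,0)·8! - C(4,1)·7! + C(4,2)·6! - C(4,3)·5! + C(4,4)·4!
= 40320 - 20160 + 4320 - 480 + 24
= 24024

24024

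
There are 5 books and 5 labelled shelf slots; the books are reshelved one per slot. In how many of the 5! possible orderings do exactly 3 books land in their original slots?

Pick the 3 fixed positions: C(5,3) = 10 ways.
The other 2 form a derangement: !2 = 1.
Total: 10 × 1 = 10.

10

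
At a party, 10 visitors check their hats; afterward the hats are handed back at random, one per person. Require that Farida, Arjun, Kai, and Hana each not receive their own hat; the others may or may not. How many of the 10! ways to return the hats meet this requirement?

Inclusion-exclusion on the 4 forbidden self-matches:
Σ_{j=0}^{4} (-1)^j C(4,j)(10-j)!
= C(4,0)·10! - C(4,1)·9! + C(4,2)·8! - C(4,3)·7! + C(4,4)·6!
= 3628800 - 1451520 + 241920 - 20160 + 720
= 2399760

2399760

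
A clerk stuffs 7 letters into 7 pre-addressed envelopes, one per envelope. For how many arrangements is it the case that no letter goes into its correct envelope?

1854

Recurrence: !7 = 6·(!6 + !5).
!7 = 6·(265 + 44) = 6·309 = 1854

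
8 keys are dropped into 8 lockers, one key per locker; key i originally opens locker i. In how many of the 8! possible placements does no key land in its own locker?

14833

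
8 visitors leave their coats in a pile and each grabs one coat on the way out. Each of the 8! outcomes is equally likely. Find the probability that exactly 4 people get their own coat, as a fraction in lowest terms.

1/64

Favorable outcomes: C(8,4)·!4 = 70·9 = 630.
Total outcomes: 8! = 40320.
Probability = 630/40320 = 1/64.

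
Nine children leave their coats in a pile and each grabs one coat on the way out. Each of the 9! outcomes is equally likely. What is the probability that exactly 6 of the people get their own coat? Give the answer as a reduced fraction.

1/2160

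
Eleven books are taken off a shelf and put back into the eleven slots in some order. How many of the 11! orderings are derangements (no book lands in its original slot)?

The number of derangements of 11 is !11 = Σ_{k=0}^{11} (-1)^k·11!/k!
= 11! - 11!/1! + 11!/2! - 11!/3! + 11!/4! - 11!/5! + 11!/6! - 11!/7! + 11!/8! - 11!/9! + 11!/10! - 11!/11!
= 39916800 - 39916800 + 19958400 - 6652800 + 1663200 - 332640 + 55440 - 7920 + 990 - 110 + 11 - 1
= 14684570

14684570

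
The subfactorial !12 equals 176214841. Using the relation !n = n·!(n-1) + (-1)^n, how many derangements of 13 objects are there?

2290792932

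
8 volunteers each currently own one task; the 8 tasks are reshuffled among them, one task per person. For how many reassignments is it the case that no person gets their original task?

The subfactorial !8 = [8!/e] (nearest integer).
8! = 40320, and 40320/e ≈ 14832.90, so !8 = 14833.

14833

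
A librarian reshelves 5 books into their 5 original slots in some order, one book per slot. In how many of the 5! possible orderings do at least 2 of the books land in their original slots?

31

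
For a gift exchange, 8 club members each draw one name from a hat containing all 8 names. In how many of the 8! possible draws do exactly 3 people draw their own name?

Pick the 3 fixed positions: C(8,3) = 56 ways.
The other 5 form a derangement: !5 = 44.
Total: 56 × 44 = 2464.

2464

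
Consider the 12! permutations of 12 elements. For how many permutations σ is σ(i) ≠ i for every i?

By inclusion-exclusion, !12 = Σ (-1)^k · 12!/k! for k=0..12
= 12! - 12!/1! + 12!/2! - 12!/3! + 12!/4! - 12!/5! + 12!/6! - 12!/7! + 12!/8! - 12!/9! + 12!/10! - 12!/11! + 12!/12!
= 479001600 - 479001600 + 239500800 - 79833600 + 19958400 - 3991680 + 665280 - 95040 + 11880 - 1320 + 132 - 12 + 1
= 176214841

176214841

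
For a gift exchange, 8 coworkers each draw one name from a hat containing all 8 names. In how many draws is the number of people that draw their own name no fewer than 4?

771

Sum C(8,i)·!(8-i) for i = 4..8:
  i=4: C(8,4)·!4 = 70·9 = 630
  i=5: C(8,5)·!3 = 56·2 = 112
  i=6: C(8,6)·!2 = 28·1 = 28
  i=7: C(8,7)·!1 = 8·0 = 0
  i=8: C(8,8)·!0 = 1·1 = 1
Total = 771.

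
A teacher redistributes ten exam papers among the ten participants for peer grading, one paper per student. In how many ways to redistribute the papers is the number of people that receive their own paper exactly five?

11088

Pick the 5 fixed positions: C(10,5) = 252 ways.
The remaining 5 must be deranged: !5 = 44.
Total: 252 × 44 = 11088.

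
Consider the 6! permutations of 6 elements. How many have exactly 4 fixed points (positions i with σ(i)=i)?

15

Choose which 4 of the 6 are fixed: C(6,4) = 15.
The remaining 2 must be deranged: !2 = 1.
Total: 15 × 1 = 15.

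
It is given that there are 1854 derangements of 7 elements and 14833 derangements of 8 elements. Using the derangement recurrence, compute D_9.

133496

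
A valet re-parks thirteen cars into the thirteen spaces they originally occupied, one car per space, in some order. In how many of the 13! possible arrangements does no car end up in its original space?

By inclusion-exclusion, !13 = Σ (-1)^k · 13!/k! for k=0..13
= 13! - 13!/1! + 13!/2! - 13!/3! + 13!/4! - 13!/5! + 13!/6! - 13!/7! + 13!/8! - 13!/9! + 13!/10! - 13!/11! + 13!/12! - 13!/13!
= 6227020800 - 6227020800 + 3113510400 - 1037836800 + 259459200 - 51891840 + 8648640 - 1235520 + 154440 - 17160 + 1716 - 156 + 13 - 1
= 2290792932

2290792932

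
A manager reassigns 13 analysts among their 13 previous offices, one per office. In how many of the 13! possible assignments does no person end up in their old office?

The subfactorial !13 = [13!/e] (nearest integer).
13! = 6227020800, and 6227020800/e ≈ 2290792932.07, so !13 = 2290792932.

2290792932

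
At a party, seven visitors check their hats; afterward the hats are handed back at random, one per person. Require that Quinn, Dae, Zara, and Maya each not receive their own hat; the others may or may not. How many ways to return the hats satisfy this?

2790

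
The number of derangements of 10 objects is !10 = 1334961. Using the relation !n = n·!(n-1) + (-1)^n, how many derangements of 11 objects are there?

14684570

!11 = 11·1334961 - 1 = 14684570.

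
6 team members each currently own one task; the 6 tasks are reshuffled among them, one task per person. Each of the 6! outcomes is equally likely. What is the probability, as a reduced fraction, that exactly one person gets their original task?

Favorable outcomes: C(6,1)·!5 = 6·44 = 264.
Total outcomes: 6! = 720.
Probability = 264/720 = 11/30.

11/30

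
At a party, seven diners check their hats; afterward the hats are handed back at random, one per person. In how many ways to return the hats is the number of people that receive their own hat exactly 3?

315

Choose which 3 of the 7 are fixed: C(7,3) = 35.
The other 4 form a derangement: !4 = 9.
Total: 35 × 9 = 315.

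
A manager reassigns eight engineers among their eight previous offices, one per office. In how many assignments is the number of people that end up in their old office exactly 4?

630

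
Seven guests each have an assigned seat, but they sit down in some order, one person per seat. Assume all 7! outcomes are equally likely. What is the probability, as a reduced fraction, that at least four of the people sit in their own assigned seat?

Favorable outcomes: Σ_{i≥4} C(7,i)·!(7-i) = 35·2 + 21·1 + 7·0 + 1·1 = 92.
Total outcomes: 7! = 5040.
Probability = 92/5040 = 23/1260.

23/1260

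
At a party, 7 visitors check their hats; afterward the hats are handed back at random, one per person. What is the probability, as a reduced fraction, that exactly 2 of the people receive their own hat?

11/60

Favorable outcomes: C(7,2)·!5 = 21·44 = 924.
Total outcomes: 7! = 5040.
Probability = 924/5040 = 11/60.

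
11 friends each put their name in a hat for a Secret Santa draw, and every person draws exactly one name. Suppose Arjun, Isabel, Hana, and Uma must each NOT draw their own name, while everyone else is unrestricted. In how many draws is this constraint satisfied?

Let A_j be the event that the j-th constrained one is fixed. By inclusion-exclusion over the 4 events:
Σ_{j=0}^{4} (-1)^j C(4,j)(11-j)!
= C(4,0)·11! - C(4,1)·10! + C(4,2)·9! - C(4,3)·8! + C(4,4)·7!
= 39916800 - 14515200 + 2177280 - 161280 + 5040
= 27422640

27422640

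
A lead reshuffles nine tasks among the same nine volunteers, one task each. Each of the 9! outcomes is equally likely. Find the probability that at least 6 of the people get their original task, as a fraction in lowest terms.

41/72576

Favorable outcomes: Σ_{i≥6} C(9,i)·!(9-i) = 84·2 + 36·1 + 9·0 + 1·1 = 205.
Total outcomes: 9! = 362880.
Probability = 205/362880 = 41/72576.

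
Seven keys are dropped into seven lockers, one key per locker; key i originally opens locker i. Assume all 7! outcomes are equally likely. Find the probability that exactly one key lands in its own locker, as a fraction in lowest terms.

53/144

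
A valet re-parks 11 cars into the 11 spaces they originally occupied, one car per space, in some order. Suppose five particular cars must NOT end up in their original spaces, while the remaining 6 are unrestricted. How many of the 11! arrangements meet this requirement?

25022880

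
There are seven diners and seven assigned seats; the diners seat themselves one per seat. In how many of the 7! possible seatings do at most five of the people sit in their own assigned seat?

Sum C(7,i)·!(7-i) for i = 0..5:
  i=0: C(7,0)·!7 = 1·1854 = 1854
  i=1: C(7,1)·!6 = 7·265 = 1855
  i=2: C(7,2)·!5 = 21·44 = 924
  i=3: C(7,3)·!4 = 35·9 = 315
  i=4: C(7,4)·!3 = 35·2 = 70
  i=5: C(7,5)·!2 = 21·1 = 21
Total = 5039.

5039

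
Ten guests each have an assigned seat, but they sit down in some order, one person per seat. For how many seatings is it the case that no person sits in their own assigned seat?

1334961

The subfactorial !10 = [10!/e] (nearest integer).
10! = 3628800, and 3628800/e ≈ 1334960.92, so !10 = 1334961.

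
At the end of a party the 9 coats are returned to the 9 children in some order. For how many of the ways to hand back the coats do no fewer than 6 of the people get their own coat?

# with exactly i fixed is C(9,i)·!(9-i); sum over i=6..9:
  i=6: C(9,6)·!3 = 84·2 = 168
  i=7: C(9,7)·!2 = 36·1 = 36
  i=8: C(9,8)·!1 = 9·0 = 0
  i=9: C(9,9)·!0 = 1·1 = 1
Total = 205.

205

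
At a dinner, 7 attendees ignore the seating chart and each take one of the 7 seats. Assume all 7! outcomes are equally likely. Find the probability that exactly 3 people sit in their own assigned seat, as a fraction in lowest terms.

1/16

Favorable outcomes: C(7,3)·!4 = 35·9 = 315.
Total outcomes: 7! = 5040.
Probability = 315/5040 = 1/16.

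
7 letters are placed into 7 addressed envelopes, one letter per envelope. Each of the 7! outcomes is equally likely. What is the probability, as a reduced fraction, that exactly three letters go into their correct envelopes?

1/16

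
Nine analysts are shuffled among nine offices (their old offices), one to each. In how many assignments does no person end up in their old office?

!9 = 9! · Σ_{k=0}^{9} (-1)^k/k!
= 9! - 9!/1! + 9!/2! - 9!/3! + 9!/4! - 9!/5! + 9!/6! - 9!/7! + 9!/8! - 9!/9!
= 362880 - 362880 + 181440 - 60480 + 15120 - 3024 + 504 - 72 + 9 - 1
= 133496

133496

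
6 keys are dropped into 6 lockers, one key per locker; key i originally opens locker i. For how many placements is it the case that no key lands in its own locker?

265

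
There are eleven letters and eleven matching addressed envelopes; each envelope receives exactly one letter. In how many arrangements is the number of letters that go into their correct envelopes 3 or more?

3205379

Sum C(11,i)·!(11-i) for i = 3..11:
  i=3: C(11,3)·!8 = 165·14833 = 2447445
  i=4: C(11,4)·!7 = 330·1854 = 611820
  i=5: C(11,5)·!6 = 462·265 = 122430
  i=6: C(11,6)·!5 = 462·44 = 20328
  i=7: C(11,7)·!4 = 330·9 = 2970
  i=8: C(11,8)·!3 = 165·2 = 330
  i=9: C(11,9)·!2 = 55·1 = 55
  i=10: C(11,10)·!1 = 11·0 = 0
  i=11: C(11,11)·!0 = 1·1 = 1
Total = 3205379.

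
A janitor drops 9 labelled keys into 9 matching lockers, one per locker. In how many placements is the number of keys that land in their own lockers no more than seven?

362879

Sum C(9,i)·!(9-i) for i = 0..7:
  i=0: C(9,0)·!9 = 1·133496 = 133496
  i=1: C(9,1)·!8 = 9·14833 = 133497
  i=2: C(9,2)·!7 = 36·1854 = 66744
  i=3: C(9,3)·!6 = 84·265 = 22260
  i=4: C(9,4)·!5 = 126·44 = 5544
  i=5: C(9,5)·!4 = 126·9 = 1134
  i=6: C(9,6)·!3 = 84·2 = 168
  i=7: C(9,7)·!2 = 36·1 = 36
Total = 362879.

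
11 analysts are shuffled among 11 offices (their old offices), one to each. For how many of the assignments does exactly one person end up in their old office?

14684571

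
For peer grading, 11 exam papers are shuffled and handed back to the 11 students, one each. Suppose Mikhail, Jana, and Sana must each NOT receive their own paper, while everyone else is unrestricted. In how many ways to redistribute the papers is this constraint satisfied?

30078720

Let A_j be the event that the j-th constrained one is fixed. By inclusion-exclusion over the 3 events:
Σ_{j=0}^{3} (-1)^j C(3,j)(11-j)!
= C(3,0)·11! - C(3,1)·10! + C(3,2)·9! - C(3,3)·8!
= 39916800 - 10886400 + 1088640 - 40320
= 30078720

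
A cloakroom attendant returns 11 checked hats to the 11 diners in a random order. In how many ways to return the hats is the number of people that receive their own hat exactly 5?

122430

Choose which 5 of the 11 are fixed: C(11,5) = 462.
The remaining 6 must be deranged: !6 = 265.
Total: 462 × 265 = 122430.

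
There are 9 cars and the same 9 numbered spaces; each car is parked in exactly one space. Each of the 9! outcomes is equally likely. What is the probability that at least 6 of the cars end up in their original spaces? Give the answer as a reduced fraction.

41/72576

Favorable outcomes: Σ_{i≥6} C(9,i)·!(9-i) = 84·2 + 36·1 + 9·0 + 1·1 = 205.
Total outcomes: 9! = 362880.
Probability = 205/362880 = 41/72576.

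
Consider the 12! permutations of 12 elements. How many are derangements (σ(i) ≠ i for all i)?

176214841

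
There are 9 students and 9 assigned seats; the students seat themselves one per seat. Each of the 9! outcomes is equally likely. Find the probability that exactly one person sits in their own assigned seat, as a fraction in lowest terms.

Favorable outcomes: C(9,1)·!8 = 9·14833 = 133497.
Total outcomes: 9! = 362880.
Probability = 133497/362880 = 2119/5760.

2119/5760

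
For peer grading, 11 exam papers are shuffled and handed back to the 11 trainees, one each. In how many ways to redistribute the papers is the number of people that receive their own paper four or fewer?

39770686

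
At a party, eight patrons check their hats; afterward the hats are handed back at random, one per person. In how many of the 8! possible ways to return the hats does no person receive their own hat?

14833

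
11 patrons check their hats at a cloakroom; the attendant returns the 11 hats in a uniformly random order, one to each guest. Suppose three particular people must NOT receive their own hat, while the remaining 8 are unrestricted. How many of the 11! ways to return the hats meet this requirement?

Let A_j be the event that the j-th constrained one is fixed. By inclusion-exclusion over the 3 events:
Σ_{j=0}^{3} (-1)^j C(3,j)(11-j)!
= C(3,0)·11! - C(3,1)·10! + C(3,2)·9! - C(3,3)·8!
= 39916800 - 10886400 + 1088640 - 40320
= 30078720

30078720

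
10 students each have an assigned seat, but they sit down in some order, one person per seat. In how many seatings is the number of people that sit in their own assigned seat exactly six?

Pick the 6 fixed positions: C(10,6) = 210 ways.
The other 4 form a derangement: !4 = 9.
Total: 210 × 9 = 1890.

1890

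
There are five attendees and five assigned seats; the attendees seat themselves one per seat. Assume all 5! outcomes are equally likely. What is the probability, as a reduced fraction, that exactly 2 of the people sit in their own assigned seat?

1/6

Favorable outcomes: C(5,2)·!3 = 10·2 = 20.
Total outcomes: 5! = 120.
Probability = 20/120 = 1/6.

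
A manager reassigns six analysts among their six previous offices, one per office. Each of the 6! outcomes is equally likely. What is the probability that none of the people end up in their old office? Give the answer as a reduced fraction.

53/144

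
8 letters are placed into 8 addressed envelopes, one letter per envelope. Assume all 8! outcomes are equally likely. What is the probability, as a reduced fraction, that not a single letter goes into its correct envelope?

2119/5760

Favorable outcomes: !8 = 14833.
Total outcomes: 8! = 40320.
Probability = 14833/40320 = 2119/5760.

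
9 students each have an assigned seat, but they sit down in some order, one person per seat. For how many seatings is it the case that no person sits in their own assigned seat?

133496

!9 is the nearest integer to 9!/e.
9! = 362880, and 362880/e ≈ 133496.09, so !9 = 133496.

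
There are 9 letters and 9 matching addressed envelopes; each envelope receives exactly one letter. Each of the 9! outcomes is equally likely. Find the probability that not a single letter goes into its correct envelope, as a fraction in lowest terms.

Favorable outcomes: !9 = 133496.
Total outcomes: 9! = 362880.
Probability = 133496/362880 = 16687/45360.

16687/45360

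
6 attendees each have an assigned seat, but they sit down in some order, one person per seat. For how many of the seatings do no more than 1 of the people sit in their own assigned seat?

529

# with exactly i fixed is C(6,i)·!(6-i); sum over i=0..1:
  i=0: C(6,0)·!6 = 1·265 = 265
  i=1: C(6,1)·!5 = 6·44 = 264
Total = 529.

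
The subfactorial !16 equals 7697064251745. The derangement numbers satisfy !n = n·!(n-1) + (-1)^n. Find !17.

130850092279664

!17 = 17·7697064251745 - 1 = 130850092279664.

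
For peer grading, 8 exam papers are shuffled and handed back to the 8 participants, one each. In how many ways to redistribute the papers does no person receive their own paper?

14833

!8 is the nearest integer to 8!/e.
8! = 40320, and 40320/e ≈ 14832.90, so !8 = 14833.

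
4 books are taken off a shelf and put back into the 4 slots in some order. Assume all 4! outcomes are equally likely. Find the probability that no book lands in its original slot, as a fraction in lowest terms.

3/8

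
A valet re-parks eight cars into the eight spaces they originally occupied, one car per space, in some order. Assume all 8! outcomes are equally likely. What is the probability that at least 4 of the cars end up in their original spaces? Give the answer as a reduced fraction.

257/13440

Favorable outcomes: Σ_{i≥4} C(8,i)·!(8-i) = 70·9 + 56·2 + 28·1 + 8·0 + 1·1 = 771.
Total outcomes: 8! = 40320.
Probability = 771/40320 = 257/13440.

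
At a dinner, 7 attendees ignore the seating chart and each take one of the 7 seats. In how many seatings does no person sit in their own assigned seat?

1854

Recurrence: !7 = 6·(!6 + !5).
!7 = 6·(265 + 44) = 6·309 = 1854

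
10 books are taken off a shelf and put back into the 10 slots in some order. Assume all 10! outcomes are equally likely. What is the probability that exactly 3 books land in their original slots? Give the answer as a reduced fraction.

Favorable outcomes: C(10,3)·!7 = 120·1854 = 222480.
Total outcomes: 10! = 3628800.
Probability = 222480/3628800 = 103/1680.

103/1680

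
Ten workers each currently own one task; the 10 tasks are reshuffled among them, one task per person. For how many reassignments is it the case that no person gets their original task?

By inclusion-exclusion, !10 = Σ (-1)^k · 10!/k! for k=0..10
= 10! - 10!/1! + 10!/2! - 10!/3! + 10!/4! - 10!/5! + 10!/6! - 10!/7! + 10!/8! - 10!/9! + 10!/10!
= 3628800 - 3628800 + 1814400 - 604800 + 151200 - 30240 + 5040 - 720 + 90 - 10 + 1
= 1334961

1334961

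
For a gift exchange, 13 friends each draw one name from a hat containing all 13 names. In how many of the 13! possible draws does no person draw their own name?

By inclusion-exclusion, !13 = Σ (-1)^k · 13!/k! for k=0..13
= 13! - 13!/1! + 13!/2! - 13!/3! + 13!/4! - 13!/5! + 13!/6! - 13!/7! + 13!/8! - 13!/9! + 13!/10! - 13!/11! + 13!/12! - 13!/13!
= 6227020800 - 6227020800 + 3113510400 - 1037836800 + 259459200 - 51891840 + 8648640 - 1235520 + 154440 - 17160 + 1716 - 156 + 13 - 1
= 2290792932

2290792932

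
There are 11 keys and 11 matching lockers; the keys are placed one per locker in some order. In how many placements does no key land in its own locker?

14684570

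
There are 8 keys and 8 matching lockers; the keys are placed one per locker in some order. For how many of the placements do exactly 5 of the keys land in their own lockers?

112

Pick the 5 fixed positions: C(8,5) = 56 ways.
The remaining 3 must be deranged: !3 = 2.
Total: 56 × 2 = 112.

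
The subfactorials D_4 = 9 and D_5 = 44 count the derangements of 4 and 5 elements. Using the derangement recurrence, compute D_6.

D_6 = (6-1)·(D_5 + D_4) = 5·(44 + 9) = 5·53 = 265.

265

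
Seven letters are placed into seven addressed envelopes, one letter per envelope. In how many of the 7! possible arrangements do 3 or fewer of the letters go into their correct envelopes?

Sum C(7,i)·!(7-i) for i = 0..3:
  i=0: C(7,0)·!7 = 1·1854 = 1854
  i=1: C(7,1)·!6 = 7·265 = 1855
  i=2: C(7,2)·!5 = 21·44 = 924
  i=3: C(7,3)·!4 = 35·9 = 315
Total = 4948.

4948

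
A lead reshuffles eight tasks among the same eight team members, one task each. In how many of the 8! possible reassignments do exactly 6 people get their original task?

28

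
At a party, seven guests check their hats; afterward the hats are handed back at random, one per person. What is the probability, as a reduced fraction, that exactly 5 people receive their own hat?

Favorable outcomes: C(7,5)·!2 = 21·1 = 21.
Total outcomes: 7! = 5040.
Probability = 21/5040 = 1/240.

1/240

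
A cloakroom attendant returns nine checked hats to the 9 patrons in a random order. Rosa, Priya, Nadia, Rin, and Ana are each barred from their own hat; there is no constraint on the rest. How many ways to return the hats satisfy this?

Inclusion-exclusion on the 5 forbidden self-matches:
Σ_{j=0}^{5} (-1)^j C(5,j)(9-j)!
= C(5,0)·9! - C(5,1)·8! + C(5,2)·7! - C(5,3)·6! + C(5,4)·5! - C(5,5)·4!
= 362880 - 201600 + 50400 - 7200 + 600 - 24
= 205056

205056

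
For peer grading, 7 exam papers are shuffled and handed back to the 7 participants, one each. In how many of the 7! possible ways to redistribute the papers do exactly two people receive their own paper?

924

Choose which 2 of the 7 are fixed: C(7,2) = 21.
The remaining 5 must be deranged: !5 = 44.
Total: 21 × 44 = 924.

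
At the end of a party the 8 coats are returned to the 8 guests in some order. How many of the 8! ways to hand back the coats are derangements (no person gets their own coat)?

14833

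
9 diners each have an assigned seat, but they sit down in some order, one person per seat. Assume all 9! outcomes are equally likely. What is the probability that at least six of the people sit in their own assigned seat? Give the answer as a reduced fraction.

41/72576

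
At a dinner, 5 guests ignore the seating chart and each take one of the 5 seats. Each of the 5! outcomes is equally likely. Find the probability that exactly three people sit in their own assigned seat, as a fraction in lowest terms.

Favorable outcomes: C(5,3)·!2 = 10·1 = 10.
Total outcomes: 5! = 120.
Probability = 10/120 = 1/12.

1/12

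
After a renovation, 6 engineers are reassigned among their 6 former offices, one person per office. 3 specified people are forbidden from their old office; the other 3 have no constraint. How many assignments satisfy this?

426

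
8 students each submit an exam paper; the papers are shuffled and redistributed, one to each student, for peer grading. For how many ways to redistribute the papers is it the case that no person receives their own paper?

14833

By inclusion-exclusion, !8 = Σ (-1)^k · 8!/k! for k=0..8
= 8! - 8!/1! + 8!/2! - 8!/3! + 8!/4! - 8!/5! + 8!/6! - 8!/7! + 8!/8!
= 40320 - 40320 + 20160 - 6720 + 1680 - 336 + 56 - 8 + 1
= 14833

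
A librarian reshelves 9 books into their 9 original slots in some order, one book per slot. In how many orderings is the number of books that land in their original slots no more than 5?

Sum C(9,i)·!(9-i) for i = 0..5:
  i=0: C(9,0)·!9 = 1·133496 = 133496
  i=1: C(9,1)·!8 = 9·14833 = 133497
  i=2: C(9,2)·!7 = 36·1854 = 66744
  i=3: C(9,3)·!6 = 84·265 = 22260
  i=4: C(9,4)·!5 = 126·44 = 5544
  i=5: C(9,5)·!4 = 126·9 = 1134
Total = 362675.

362675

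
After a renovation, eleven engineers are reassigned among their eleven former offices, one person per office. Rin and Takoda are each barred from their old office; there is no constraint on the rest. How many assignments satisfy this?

Inclusion-exclusion on the 2 forbidden self-matches:
Σ_{j=0}^{2} (-1)^j C(2,j)(11-j)!
= C(2,0)·11! - C(2,1)·10! + C(2,2)·9!
= 39916800 - 7257600 + 362880
= 33022080

33022080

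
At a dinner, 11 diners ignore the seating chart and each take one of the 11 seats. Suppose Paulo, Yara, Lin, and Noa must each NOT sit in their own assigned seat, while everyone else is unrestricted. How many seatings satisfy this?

27422640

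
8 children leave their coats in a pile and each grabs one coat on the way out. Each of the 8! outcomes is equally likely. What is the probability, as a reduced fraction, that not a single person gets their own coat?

Favorable outcomes: !8 = 14833.
Total outcomes: 8! = 40320.
Probability = 14833/40320 = 2119/5760.

2119/5760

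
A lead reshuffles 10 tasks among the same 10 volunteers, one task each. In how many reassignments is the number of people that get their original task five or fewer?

3626624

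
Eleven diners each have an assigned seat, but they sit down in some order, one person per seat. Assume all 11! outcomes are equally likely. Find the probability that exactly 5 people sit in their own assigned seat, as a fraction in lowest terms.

53/17280

Favorable outcomes: C(11,5)·!6 = 462·265 = 122430.
Total outcomes: 11! = 39916800.
Probability = 122430/39916800 = 53/17280.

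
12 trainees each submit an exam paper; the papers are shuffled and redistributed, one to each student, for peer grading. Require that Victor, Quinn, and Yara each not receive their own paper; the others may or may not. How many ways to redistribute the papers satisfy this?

369774720

Let A_j be the event that the j-th constrained one is fixed. By inclusion-exclusion over the 3 events:
Σ_{j=0}^{3} (-1)^j C(3,j)(12-j)!
= C(3,0)·12! - C(3,1)·11! + C(3,2)·10! - C(3,3)·9!
= 479001600 - 119750400 + 10886400 - 362880
= 369774720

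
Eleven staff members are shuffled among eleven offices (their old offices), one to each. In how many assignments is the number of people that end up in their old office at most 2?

36711421

Sum C(11,i)·!(11-i) for i = 0..2:
  i=0: C(11,0)·!11 = 1·14684570 = 14684570
  i=1: C(11,1)·!10 = 11·1334961 = 14684571
  i=2: C(11,2)·!9 = 55·133496 = 7342280
Total = 36711421.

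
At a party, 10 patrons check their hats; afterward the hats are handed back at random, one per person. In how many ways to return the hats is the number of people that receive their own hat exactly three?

Pick the 3 fixed positions: C(10,3) = 120 ways.
The other 7 form a derangement: !7 = 1854.
Total: 120 × 1854 = 222480.

222480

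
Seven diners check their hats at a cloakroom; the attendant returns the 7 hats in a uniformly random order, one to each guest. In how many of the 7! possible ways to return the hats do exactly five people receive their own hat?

21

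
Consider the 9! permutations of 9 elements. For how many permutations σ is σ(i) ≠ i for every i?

133496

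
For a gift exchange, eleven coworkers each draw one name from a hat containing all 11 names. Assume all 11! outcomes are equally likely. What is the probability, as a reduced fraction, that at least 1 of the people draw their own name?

2523223/3991680

Favorable outcomes: Σ_{i≥1} C(11,i)·!(11-i) = 11·1334961 + 55·133496 + 165·14833 + 330·1854 + 462·265 + 462·44 + 330·9 + 165·2 + 55·1 + 11·0 + 1·1 = 25232230.
Total outcomes: 11! = 39916800.
Probability = 25232230/39916800 = 2523223/3991680.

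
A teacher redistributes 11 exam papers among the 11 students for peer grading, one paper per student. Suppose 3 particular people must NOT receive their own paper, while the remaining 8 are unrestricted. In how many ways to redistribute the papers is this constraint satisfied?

30078720

Inclusion-exclusion on the 3 forbidden self-matches:
Σ_{j=0}^{3} (-1)^j C(3,j)(11-j)!
= C(3,0)·11! - C(3,1)·10! + C(3,2)·9! - C(3,3)·8!
= 39916800 - 10886400 + 1088640 - 40320
= 30078720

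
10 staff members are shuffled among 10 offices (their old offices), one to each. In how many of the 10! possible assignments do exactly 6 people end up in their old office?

1890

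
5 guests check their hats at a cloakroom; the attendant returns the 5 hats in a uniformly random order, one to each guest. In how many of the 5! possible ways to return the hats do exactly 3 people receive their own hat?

10

Pick the 3 fixed positions: C(5,3) = 10 ways.
The other 2 form a derangement: !2 = 1.
Total: 10 × 1 = 10.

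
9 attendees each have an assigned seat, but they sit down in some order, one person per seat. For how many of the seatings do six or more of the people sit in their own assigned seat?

205

# with exactly i fixed is C(9,i)·!(9-i); sum over i=6..9:
  i=6: C(9,6)·!3 = 84·2 = 168
  i=7: C(9,7)·!2 = 36·1 = 36
  i=8: C(9,8)·!1 = 9·0 = 0
  i=9: C(9,9)·!0 = 1·1 = 1
Total = 205.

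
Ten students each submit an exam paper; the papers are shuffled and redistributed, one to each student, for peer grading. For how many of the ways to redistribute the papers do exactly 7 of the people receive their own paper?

Pick the 7 fixed positions: C(10,7) = 120 ways.
The other 3 form a derangement: !3 = 2.
Total: 120 × 2 = 240.

240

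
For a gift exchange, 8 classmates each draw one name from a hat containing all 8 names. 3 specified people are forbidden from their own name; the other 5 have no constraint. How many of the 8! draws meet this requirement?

27240

Inclusion-exclusion on the 3 forbidden self-matches:
Σ_{j=0}^{3} (-1)^j C(3,j)(8-j)!
= C(3,0)·8! - C(3,1)·7! + C(3,2)·6! - C(3,3)·5!
= 40320 - 15120 + 2160 - 120
= 27240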